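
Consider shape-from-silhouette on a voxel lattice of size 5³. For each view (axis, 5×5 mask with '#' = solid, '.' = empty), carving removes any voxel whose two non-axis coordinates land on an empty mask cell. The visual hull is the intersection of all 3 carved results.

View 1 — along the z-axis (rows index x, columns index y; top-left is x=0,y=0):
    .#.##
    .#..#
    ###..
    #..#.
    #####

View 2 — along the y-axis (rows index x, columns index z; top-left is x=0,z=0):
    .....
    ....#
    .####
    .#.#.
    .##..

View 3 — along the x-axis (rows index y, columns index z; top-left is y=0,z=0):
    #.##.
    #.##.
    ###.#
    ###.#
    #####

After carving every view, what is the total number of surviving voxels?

18 voxels

before carving: 125 voxels (5×5×5)
carve view 1 (along z, XY-mask fill 15/25): 75 voxels remain
carve view 2 (along y, XZ-mask fill 9/25): 28 voxels remain
carve view 3 (along x, YZ-mask fill 19/25): 18 voxels remain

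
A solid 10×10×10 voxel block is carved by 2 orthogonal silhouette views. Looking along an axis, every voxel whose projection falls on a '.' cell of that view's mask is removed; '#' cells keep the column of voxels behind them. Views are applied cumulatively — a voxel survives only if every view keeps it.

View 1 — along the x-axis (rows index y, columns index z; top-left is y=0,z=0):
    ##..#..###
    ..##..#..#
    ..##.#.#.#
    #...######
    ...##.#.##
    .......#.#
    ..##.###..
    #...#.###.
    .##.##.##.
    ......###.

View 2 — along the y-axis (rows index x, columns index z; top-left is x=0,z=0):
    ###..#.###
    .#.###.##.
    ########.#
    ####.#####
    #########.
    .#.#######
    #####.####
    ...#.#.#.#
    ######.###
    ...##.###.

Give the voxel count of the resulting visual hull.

start: 10×10×10 = 1000 voxels
V1 x: intersect with YZ mask (48 set) -- 480 left
V2 y: intersect with XZ mask (75 set) -- 367 left

|visual hull| = 367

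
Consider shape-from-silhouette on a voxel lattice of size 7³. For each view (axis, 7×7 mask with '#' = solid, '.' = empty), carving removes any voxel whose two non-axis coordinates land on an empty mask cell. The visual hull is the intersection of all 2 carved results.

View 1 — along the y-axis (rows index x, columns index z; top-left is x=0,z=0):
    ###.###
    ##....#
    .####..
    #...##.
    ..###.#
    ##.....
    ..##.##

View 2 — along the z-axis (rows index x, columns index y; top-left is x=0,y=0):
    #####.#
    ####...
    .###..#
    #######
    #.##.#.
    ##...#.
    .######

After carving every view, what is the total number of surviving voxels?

remaining voxels: 131

start: 7×7×7 = 343 voxels
V1 y: intersect with XZ mask (26 set) -- 182 left
V2 z: intersect with XY mask (34 set) -- 131 left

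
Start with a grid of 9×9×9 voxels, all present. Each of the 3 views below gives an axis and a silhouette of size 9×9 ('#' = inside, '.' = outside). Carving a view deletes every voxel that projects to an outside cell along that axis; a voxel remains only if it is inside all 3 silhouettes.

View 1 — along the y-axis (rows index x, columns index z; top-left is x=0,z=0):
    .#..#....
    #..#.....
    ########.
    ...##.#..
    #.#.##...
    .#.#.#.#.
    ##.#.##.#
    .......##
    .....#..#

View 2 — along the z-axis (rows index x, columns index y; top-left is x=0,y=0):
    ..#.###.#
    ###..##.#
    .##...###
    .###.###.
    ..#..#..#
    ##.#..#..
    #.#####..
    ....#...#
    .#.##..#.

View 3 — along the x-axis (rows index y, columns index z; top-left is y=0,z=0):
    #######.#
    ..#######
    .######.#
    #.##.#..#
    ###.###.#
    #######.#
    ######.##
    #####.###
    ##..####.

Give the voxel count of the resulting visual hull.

|visual hull| = 128

start: 9×9×9 = 729 voxels
carve view 1 (along y, XZ-mask fill 33/81): 297 voxels remain
carve view 2 (along z, XY-mask fill 41/81): 156 voxels remain
carve view 3 (along x, YZ-mask fill 64/81): 128 voxels remain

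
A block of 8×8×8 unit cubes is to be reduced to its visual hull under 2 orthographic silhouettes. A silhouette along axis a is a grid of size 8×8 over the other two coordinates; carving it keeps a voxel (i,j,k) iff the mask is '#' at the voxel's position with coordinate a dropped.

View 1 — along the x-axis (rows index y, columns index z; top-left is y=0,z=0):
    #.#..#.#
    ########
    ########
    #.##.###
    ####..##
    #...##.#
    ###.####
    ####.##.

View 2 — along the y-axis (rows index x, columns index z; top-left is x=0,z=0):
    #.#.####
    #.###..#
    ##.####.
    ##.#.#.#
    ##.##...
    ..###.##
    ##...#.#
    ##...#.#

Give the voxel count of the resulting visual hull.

start: 8×8×8 = 512 voxels
  1. axis=0 (YZ plane), |mask|=49  ⇒  voxels=392
  2. axis=1 (XZ plane), |mask|=39  ⇒  voxels=242

|visual hull| = 242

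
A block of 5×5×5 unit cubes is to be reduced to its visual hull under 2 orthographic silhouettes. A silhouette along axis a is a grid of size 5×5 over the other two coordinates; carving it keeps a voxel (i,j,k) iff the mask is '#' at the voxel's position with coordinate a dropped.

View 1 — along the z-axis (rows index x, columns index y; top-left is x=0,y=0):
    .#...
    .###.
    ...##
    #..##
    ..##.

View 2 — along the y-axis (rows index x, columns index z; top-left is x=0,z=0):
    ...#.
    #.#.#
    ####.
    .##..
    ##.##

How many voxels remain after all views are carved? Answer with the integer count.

remaining voxels: 32

full grid |V| = 125
step 1: project along z, AND mask (11/25) → |grid| = 55
step 2: project along y, AND mask (14/25) → |grid| = 32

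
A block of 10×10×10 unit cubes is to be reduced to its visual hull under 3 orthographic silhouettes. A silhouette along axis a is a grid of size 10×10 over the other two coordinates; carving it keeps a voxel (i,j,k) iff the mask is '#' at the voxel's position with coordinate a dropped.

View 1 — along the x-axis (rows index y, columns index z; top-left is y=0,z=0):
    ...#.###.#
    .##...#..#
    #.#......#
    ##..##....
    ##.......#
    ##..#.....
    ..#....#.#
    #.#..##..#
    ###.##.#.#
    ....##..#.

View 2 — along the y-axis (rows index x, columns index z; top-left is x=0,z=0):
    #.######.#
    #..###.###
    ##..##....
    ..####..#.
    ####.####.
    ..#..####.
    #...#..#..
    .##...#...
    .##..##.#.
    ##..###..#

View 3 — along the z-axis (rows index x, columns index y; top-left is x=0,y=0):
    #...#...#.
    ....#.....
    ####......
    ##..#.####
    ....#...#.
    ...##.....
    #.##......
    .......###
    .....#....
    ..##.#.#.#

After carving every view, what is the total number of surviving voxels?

voxel count = 66

start: 10×10×10 = 1000 voxels
step 1: project along x, AND mask (40/100) → |grid| = 400
step 2: project along y, AND mask (54/100) → |grid| = 218
step 3: project along z, AND mask (31/100) → |grid| = 66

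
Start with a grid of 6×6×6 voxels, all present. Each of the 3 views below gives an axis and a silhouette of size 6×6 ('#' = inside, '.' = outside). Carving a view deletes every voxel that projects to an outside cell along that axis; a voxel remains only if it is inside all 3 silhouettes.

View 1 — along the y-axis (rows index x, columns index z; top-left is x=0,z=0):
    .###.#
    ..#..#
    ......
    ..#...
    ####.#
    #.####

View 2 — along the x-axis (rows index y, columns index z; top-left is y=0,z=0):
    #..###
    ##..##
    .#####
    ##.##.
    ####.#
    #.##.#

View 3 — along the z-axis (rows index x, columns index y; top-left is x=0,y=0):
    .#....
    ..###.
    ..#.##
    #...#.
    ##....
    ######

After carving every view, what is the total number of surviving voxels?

voxel count = 35

full grid |V| = 216
carve view 1 (along y, XZ-mask fill 17/36): 102 voxels remain
carve view 2 (along x, YZ-mask fill 26/36): 72 voxels remain
carve view 3 (along z, XY-mask fill 17/36): 35 voxels remain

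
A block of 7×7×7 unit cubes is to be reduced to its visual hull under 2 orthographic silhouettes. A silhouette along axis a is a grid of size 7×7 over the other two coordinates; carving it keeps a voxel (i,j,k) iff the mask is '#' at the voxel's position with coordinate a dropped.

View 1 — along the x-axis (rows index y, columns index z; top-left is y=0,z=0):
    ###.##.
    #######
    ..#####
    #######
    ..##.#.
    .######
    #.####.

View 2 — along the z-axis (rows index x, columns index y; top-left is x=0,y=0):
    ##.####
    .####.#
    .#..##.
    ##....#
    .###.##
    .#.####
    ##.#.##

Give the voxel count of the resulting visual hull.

|visual hull| = 181

initial block: 7^3 = 343
carve view 1 (along x, YZ-mask fill 38/49): 266 voxels remain
carve view 2 (along z, XY-mask fill 32/49): 181 voxels remain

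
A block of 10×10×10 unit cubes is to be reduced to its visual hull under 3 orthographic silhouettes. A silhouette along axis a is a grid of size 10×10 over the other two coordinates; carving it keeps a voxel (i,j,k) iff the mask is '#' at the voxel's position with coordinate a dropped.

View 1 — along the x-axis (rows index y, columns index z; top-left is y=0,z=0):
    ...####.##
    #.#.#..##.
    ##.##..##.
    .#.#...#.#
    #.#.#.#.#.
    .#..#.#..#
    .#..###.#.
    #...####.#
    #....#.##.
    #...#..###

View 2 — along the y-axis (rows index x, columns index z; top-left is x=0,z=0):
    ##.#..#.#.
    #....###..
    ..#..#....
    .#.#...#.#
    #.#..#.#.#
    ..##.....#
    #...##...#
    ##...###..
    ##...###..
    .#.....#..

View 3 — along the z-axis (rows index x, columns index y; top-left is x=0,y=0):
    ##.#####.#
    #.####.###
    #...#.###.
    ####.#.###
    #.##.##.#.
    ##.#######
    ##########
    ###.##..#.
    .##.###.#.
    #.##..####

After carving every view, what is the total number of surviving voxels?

voxel count = 138

start: 10×10×10 = 1000 voxels
carve view 1 (along x, YZ-mask fill 50/100): 500 voxels remain
carve view 2 (along y, XZ-mask fill 39/100): 186 voxels remain
carve view 3 (along z, XY-mask fill 73/100): 138 voxels remain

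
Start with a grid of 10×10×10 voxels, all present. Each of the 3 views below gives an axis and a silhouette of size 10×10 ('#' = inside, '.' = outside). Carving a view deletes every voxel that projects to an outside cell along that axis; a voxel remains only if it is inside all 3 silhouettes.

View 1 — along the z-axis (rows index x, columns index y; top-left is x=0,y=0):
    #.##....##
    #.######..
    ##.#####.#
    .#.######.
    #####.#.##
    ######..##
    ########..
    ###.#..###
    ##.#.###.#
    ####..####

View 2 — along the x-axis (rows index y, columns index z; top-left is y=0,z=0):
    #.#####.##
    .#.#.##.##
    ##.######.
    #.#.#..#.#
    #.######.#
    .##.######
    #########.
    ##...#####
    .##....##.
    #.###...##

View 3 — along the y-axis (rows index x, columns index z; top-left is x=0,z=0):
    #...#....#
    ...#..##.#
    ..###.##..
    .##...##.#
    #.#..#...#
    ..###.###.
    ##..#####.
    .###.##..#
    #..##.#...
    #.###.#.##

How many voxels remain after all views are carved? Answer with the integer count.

269 voxels

initial block: 10^3 = 1000
carve view 1 (along z, XY-mask fill 73/100): 730 voxels remain
carve view 2 (along x, YZ-mask fill 69/100): 503 voxels remain
carve view 3 (along y, XZ-mask fill 51/100): 269 voxels remain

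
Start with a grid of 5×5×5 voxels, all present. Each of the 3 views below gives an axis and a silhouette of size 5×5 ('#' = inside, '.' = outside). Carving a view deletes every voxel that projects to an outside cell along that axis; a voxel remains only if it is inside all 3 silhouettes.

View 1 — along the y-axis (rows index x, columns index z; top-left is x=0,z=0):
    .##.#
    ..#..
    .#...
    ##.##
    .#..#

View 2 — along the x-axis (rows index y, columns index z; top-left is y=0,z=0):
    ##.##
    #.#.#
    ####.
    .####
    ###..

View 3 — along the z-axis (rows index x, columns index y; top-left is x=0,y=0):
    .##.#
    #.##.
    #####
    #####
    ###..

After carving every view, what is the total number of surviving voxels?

full grid |V| = 125
  1. axis=1 (XZ plane), |mask|=11  ⇒  voxels=55
  2. axis=0 (YZ plane), |mask|=18  ⇒  voxels=40
  3. axis=2 (XY plane), |mask|=19  ⇒  voxels=30

|visual hull| = 30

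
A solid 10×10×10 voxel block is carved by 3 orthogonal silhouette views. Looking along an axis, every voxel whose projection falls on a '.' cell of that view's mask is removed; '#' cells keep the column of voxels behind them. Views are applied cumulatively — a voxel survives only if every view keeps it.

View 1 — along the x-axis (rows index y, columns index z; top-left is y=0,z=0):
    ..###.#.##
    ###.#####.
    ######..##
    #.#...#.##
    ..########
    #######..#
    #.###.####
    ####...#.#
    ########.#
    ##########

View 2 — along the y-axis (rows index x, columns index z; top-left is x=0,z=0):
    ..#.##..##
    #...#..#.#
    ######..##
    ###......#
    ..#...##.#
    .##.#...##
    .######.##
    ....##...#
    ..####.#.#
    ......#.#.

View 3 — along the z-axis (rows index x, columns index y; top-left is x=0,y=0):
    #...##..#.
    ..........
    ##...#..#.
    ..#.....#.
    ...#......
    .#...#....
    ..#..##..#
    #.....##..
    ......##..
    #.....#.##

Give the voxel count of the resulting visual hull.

full grid |V| = 1000
after view 1 [x-axis, 76 of 100 cells solid] → remaining = 760
after view 2 [y-axis, 49 of 100 cells solid] → remaining = 386
after view 3 [z-axis, 26 of 100 cells solid] → remaining = 110

voxel count = 110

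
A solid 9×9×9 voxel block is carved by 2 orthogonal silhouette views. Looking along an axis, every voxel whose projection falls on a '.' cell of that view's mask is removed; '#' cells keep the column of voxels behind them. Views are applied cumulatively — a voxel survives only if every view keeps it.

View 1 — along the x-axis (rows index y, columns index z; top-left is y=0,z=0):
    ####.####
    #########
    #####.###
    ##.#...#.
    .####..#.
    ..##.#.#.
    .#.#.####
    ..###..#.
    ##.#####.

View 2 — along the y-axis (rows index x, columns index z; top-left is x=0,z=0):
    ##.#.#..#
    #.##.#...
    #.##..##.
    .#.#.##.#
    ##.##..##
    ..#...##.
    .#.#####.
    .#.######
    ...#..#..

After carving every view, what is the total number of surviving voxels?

initial block: 9^3 = 729
V1 x: intersect with YZ mask (55 set) -- 495 left
V2 y: intersect with XZ mask (43 set) -- 276 left

voxel count = 276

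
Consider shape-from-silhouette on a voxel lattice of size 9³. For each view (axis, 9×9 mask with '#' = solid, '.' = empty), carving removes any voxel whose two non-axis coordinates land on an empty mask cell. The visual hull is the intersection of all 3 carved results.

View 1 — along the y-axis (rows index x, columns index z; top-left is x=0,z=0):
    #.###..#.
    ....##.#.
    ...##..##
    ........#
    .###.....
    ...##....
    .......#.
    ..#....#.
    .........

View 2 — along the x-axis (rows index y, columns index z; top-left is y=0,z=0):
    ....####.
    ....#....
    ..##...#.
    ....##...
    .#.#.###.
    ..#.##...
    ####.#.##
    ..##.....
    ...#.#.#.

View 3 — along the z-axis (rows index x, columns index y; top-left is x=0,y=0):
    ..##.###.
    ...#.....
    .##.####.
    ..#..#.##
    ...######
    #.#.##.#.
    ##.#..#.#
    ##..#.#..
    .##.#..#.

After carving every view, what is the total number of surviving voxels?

before carving: 729 voxels (9×9×9)
  1. axis=1 (XZ plane), |mask|=21  ⇒  voxels=189
  2. axis=0 (YZ plane), |mask|=30  ⇒  voxels=84
  3. axis=2 (XY plane), |mask|=40  ⇒  voxels=45

45 voxels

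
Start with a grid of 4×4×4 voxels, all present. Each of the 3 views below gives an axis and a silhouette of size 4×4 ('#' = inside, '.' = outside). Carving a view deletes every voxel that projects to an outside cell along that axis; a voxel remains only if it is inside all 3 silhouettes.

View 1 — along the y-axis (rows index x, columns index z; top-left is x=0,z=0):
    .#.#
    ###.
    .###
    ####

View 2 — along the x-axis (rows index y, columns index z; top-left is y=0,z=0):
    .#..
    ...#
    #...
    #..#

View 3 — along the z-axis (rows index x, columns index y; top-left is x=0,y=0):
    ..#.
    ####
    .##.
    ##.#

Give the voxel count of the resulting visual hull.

voxel count = 8

before carving: 64 voxels (4×4×4)
  1. axis=1 (XZ plane), |mask|=12  ⇒  voxels=48
  2. axis=0 (YZ plane), |mask|=5  ⇒  voxels=14
  3. axis=2 (XY plane), |mask|=10  ⇒  voxels=8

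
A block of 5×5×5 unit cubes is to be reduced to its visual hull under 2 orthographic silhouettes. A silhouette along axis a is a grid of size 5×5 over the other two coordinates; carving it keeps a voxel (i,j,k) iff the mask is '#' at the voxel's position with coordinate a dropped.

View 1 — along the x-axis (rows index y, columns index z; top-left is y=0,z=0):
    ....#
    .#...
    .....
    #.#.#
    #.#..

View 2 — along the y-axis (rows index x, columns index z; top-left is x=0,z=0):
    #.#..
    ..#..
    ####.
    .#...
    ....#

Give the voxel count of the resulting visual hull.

start: 5×5×5 = 125 voxels
V1 x: intersect with YZ mask (7 set) -- 35 left
V2 y: intersect with XZ mask (9 set) -- 14 left

remaining voxels: 14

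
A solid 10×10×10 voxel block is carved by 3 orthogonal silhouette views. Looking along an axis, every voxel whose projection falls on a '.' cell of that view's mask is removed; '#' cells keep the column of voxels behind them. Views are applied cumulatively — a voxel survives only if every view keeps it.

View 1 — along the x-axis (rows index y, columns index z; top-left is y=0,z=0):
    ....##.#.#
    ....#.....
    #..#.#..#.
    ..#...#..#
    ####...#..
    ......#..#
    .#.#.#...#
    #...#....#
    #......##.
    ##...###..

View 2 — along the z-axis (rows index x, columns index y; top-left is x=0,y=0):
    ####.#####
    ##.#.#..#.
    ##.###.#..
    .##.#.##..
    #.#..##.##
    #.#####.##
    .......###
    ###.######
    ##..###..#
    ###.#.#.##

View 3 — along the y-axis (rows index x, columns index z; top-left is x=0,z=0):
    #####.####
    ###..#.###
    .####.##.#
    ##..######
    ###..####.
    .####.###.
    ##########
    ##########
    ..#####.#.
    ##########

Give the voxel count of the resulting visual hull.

|visual hull| = 174

before carving: 1000 voxels (10×10×10)
after view 1 [x-axis, 34 of 100 cells solid] → remaining = 340
after view 2 [z-axis, 64 of 100 cells solid] → remaining = 218
after view 3 [y-axis, 81 of 100 cells solid] → remaining = 174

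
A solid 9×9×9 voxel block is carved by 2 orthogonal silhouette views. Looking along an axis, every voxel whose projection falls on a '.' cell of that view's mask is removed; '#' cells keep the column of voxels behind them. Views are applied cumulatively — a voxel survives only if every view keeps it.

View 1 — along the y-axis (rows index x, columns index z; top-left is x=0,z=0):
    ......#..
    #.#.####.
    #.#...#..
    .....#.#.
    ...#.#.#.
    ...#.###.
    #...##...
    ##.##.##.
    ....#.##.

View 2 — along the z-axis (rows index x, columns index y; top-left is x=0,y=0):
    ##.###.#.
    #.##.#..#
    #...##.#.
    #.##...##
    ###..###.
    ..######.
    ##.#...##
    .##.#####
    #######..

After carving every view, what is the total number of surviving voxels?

voxel count = 178

before carving: 729 voxels (9×9×9)
[1] y-view keeps 31 columns → grid now 279
[2] z-view keeps 51 columns → grid now 178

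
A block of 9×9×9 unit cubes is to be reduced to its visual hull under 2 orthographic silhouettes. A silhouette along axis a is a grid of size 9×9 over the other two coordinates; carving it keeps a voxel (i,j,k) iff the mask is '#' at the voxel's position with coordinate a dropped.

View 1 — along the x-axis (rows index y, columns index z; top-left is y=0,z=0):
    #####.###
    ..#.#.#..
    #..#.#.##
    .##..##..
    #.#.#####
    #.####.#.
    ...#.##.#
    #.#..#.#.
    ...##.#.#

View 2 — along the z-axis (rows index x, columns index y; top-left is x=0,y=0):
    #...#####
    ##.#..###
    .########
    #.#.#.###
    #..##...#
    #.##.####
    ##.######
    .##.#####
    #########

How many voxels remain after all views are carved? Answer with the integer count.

remaining voxels: 305

full grid |V| = 729
[1] x-view keeps 45 columns → grid now 405
[2] z-view keeps 61 columns → grid now 305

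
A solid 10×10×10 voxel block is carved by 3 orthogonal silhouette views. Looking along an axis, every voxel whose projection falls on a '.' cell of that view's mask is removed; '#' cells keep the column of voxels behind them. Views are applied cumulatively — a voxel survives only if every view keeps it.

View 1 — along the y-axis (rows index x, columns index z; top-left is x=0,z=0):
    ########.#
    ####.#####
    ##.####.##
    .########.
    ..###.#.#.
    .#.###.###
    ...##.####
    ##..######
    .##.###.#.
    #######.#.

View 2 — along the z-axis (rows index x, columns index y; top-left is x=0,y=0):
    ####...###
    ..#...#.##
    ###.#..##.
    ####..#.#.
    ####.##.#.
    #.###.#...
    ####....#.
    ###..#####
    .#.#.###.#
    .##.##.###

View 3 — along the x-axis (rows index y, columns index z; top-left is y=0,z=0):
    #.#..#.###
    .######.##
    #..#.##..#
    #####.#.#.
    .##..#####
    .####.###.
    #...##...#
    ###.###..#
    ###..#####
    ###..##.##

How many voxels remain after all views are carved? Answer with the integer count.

remaining voxels: 299

full grid |V| = 1000
[1] y-view keeps 74 columns → grid now 740
[2] z-view keeps 61 columns → grid now 451
[3] x-view keeps 66 columns → grid now 299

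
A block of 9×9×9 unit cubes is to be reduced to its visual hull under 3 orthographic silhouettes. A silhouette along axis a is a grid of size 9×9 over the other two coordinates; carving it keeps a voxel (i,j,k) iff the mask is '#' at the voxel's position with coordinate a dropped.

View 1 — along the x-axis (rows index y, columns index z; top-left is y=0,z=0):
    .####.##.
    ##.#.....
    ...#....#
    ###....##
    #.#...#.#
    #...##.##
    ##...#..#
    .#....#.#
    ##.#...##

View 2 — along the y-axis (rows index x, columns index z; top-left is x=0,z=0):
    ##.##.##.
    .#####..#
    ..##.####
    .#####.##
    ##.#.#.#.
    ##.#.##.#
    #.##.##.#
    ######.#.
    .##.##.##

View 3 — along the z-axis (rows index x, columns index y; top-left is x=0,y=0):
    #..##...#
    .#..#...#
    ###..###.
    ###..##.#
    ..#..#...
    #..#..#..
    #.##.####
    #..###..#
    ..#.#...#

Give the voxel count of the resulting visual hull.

initial block: 9^3 = 729
V1 x: intersect with YZ mask (37 set) -- 333 left
V2 y: intersect with XZ mask (55 set) -- 226 left
V3 z: intersect with XY mask (39 set) -- 113 left

voxel count = 113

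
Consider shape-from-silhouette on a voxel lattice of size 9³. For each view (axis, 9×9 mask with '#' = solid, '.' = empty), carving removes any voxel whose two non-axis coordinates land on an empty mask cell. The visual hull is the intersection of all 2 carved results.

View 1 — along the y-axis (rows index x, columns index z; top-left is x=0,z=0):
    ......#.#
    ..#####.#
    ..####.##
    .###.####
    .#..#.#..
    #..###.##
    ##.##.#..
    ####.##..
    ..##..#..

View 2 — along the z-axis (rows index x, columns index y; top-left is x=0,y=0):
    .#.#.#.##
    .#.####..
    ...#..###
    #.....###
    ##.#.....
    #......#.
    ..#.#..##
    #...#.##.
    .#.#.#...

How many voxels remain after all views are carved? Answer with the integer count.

full grid |V| = 729
[1] y-view keeps 44 columns → grid now 396
[2] z-view keeps 34 columns → grid now 166

|visual hull| = 166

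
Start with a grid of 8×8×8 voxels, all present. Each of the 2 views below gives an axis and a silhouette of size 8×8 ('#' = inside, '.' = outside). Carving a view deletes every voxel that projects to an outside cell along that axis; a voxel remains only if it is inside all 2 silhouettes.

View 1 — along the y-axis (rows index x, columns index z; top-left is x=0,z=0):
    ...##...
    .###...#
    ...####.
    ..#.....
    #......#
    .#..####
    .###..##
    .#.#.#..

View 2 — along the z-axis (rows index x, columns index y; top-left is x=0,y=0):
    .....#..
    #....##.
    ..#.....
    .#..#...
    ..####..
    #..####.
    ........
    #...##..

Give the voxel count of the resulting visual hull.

|visual hull| = 62

initial block: 8^3 = 512
after view 1 [y-axis, 26 of 64 cells solid] → remaining = 208
after view 2 [z-axis, 19 of 64 cells solid] → remaining = 62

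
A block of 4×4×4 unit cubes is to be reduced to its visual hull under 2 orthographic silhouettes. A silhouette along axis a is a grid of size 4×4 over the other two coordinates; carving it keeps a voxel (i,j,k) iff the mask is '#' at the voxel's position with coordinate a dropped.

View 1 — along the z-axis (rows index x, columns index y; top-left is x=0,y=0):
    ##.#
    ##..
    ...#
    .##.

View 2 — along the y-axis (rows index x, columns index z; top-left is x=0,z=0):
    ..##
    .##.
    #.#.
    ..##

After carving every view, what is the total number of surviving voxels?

|visual hull| = 16

full grid |V| = 64
[1] z-view keeps 8 columns → grid now 32
[2] y-view keeps 8 columns → grid now 16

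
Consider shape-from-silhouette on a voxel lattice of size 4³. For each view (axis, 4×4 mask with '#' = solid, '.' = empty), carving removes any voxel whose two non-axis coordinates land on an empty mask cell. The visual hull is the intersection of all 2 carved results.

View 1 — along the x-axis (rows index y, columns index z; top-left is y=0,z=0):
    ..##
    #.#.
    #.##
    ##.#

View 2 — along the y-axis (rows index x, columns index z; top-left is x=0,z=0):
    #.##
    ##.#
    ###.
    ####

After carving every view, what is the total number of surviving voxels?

voxel count = 33

initial block: 4^3 = 64
carve view 1 (along x, YZ-mask fill 10/16): 40 voxels remain
carve view 2 (along y, XZ-mask fill 13/16): 33 voxels remain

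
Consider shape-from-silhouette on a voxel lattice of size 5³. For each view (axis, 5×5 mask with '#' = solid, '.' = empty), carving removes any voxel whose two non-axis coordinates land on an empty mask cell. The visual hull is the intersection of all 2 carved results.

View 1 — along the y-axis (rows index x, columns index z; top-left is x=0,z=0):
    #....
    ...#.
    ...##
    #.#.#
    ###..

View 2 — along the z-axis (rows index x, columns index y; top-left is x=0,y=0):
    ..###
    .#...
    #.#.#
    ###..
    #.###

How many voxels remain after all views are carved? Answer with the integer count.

full grid |V| = 125
V1 y: intersect with XZ mask (10 set) -- 50 left
V2 z: intersect with XY mask (14 set) -- 31 left

voxel count = 31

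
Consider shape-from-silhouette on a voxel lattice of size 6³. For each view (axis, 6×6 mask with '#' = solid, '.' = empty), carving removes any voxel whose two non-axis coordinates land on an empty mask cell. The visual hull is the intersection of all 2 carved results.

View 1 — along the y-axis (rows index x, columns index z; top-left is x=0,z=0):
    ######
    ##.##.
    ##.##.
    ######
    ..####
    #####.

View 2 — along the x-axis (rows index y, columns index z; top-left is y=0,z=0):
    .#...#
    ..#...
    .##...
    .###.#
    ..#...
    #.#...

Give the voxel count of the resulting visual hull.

initial block: 6^3 = 216
[1] y-view keeps 29 columns → grid now 174
[2] x-view keeps 12 columns → grid now 52

voxel count = 52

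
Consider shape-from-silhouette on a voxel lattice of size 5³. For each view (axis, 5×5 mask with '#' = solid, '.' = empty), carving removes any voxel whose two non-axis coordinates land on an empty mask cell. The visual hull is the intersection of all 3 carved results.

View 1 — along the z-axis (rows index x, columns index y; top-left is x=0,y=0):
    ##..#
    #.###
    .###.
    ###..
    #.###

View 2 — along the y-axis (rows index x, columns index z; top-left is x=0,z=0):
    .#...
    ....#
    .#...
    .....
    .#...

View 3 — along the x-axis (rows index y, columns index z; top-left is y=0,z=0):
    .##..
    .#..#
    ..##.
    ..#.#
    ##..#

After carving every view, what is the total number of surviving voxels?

8 voxels

initial block: 5^3 = 125
[1] z-view keeps 17 columns → grid now 85
[2] y-view keeps 4 columns → grid now 14
[3] x-view keeps 11 columns → grid now 8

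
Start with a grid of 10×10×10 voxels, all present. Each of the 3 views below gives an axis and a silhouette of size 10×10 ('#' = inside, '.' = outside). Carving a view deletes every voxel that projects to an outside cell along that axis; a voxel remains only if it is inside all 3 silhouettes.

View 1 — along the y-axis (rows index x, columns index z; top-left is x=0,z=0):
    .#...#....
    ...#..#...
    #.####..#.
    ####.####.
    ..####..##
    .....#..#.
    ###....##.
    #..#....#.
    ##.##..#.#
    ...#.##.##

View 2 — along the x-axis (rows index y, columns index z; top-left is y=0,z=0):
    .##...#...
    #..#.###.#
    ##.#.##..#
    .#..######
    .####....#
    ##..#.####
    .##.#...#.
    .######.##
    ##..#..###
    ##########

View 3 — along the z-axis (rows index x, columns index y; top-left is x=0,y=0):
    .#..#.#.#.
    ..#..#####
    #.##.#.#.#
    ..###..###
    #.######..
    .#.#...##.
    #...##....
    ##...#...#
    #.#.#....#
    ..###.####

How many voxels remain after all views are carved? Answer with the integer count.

before carving: 1000 voxels (10×10×10)
  1. axis=1 (XZ plane), |mask|=45  ⇒  voxels=450
  2. axis=0 (YZ plane), |mask|=62  ⇒  voxels=269
  3. axis=2 (XY plane), |mask|=51  ⇒  voxels=146

146 voxels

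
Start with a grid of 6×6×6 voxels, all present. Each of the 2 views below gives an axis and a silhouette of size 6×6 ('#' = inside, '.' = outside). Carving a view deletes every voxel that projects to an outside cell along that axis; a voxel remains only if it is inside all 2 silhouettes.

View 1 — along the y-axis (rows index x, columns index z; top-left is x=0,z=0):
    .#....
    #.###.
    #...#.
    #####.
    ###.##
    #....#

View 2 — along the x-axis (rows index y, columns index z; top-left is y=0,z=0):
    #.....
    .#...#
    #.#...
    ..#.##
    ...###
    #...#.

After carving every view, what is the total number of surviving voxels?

remaining voxels: 44

before carving: 216 voxels (6×6×6)
after view 1 [y-axis, 19 of 36 cells solid] → remaining = 114
after view 2 [x-axis, 13 of 36 cells solid] → remaining = 44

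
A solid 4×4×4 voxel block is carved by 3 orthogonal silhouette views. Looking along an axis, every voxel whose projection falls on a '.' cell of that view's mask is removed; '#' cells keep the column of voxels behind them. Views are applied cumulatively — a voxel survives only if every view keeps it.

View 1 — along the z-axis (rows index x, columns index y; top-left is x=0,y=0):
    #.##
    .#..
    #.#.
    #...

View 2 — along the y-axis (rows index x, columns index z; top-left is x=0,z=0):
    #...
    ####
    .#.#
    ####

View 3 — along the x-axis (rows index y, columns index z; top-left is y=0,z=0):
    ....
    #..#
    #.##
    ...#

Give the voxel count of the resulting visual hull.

full grid |V| = 64
[1] z-view keeps 7 columns → grid now 28
[2] y-view keeps 11 columns → grid now 15
[3] x-view keeps 6 columns → grid now 4

|visual hull| = 4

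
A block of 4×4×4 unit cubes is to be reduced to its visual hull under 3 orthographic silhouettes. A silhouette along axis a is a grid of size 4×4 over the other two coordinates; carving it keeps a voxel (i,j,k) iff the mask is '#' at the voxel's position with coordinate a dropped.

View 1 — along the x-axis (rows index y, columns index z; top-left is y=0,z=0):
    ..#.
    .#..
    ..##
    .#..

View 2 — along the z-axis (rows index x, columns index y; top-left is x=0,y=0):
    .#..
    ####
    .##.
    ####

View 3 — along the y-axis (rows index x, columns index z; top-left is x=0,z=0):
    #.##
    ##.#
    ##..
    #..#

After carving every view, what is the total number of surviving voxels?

voxel count = 5

full grid |V| = 64
  1. axis=0 (YZ plane), |mask|=5  ⇒  voxels=20
  2. axis=2 (XY plane), |mask|=11  ⇒  voxels=14
  3. axis=1 (XZ plane), |mask|=10  ⇒  voxels=5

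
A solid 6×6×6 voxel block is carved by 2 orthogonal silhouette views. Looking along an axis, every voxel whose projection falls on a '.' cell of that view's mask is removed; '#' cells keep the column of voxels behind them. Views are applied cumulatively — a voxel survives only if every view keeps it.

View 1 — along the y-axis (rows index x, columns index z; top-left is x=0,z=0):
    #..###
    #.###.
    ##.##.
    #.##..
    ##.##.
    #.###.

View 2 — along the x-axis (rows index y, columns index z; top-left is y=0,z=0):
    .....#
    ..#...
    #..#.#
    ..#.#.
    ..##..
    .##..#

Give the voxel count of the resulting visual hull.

|visual hull| = 40

start: 6×6×6 = 216 voxels
[1] y-view keeps 23 columns → grid now 138
[2] x-view keeps 12 columns → grid now 40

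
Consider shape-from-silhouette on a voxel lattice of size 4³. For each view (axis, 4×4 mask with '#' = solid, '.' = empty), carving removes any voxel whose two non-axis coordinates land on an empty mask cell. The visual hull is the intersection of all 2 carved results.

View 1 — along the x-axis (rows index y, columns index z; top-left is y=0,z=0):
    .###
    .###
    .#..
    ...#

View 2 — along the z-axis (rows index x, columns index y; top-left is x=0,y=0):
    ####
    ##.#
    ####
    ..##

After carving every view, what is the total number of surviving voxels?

remaining voxels: 25

full grid |V| = 64
after view 1 [x-axis, 8 of 16 cells solid] → remaining = 32
after view 2 [z-axis, 13 of 16 cells solid] → remaining = 25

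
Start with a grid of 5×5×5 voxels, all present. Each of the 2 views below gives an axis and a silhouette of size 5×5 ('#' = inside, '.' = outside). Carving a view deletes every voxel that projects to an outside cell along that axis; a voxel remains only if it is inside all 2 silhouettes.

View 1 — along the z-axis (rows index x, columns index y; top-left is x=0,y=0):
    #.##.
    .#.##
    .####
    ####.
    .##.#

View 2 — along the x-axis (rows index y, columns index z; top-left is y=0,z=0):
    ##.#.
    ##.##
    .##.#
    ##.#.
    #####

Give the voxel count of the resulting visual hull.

before carving: 125 voxels (5×5×5)
after view 1 [z-axis, 17 of 25 cells solid] → remaining = 85
after view 2 [x-axis, 18 of 25 cells solid] → remaining = 61

remaining voxels: 61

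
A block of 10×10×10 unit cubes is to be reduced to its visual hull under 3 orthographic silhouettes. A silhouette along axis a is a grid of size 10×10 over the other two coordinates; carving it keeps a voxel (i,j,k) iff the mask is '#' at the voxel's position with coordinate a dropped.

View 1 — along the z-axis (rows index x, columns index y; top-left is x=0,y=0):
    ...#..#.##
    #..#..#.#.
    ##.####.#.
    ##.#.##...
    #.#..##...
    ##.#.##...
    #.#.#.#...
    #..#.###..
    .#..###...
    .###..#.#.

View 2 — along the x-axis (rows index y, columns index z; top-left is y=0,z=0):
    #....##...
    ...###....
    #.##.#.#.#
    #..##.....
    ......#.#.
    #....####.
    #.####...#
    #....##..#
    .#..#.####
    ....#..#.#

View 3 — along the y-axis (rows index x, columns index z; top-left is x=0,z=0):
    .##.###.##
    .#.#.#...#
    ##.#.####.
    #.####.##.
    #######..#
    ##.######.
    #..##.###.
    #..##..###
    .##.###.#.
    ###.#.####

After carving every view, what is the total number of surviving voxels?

before carving: 1000 voxels (10×10×10)
  1. axis=2 (XY plane), |mask|=47  ⇒  voxels=470
  2. axis=0 (YZ plane), |mask|=41  ⇒  voxels=202
  3. axis=1 (XZ plane), |mask|=67  ⇒  voxels=142

remaining voxels: 142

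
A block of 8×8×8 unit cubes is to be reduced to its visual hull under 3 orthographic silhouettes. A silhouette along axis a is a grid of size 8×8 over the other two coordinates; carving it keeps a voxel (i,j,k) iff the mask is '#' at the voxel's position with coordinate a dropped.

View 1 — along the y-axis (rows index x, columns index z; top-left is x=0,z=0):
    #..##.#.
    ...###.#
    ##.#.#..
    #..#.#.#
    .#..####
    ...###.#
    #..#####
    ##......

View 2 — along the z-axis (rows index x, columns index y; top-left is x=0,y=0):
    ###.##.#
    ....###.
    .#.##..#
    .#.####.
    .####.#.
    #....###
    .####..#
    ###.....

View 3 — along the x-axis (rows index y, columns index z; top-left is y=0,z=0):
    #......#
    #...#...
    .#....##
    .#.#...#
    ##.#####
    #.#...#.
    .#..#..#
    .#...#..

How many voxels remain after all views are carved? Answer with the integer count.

before carving: 512 voxels (8×8×8)
step 1: project along y, AND mask (33/64) → |grid| = 264
step 2: project along z, AND mask (35/64) → |grid| = 149
step 3: project along x, AND mask (25/64) → |grid| = 68

remaining voxels: 68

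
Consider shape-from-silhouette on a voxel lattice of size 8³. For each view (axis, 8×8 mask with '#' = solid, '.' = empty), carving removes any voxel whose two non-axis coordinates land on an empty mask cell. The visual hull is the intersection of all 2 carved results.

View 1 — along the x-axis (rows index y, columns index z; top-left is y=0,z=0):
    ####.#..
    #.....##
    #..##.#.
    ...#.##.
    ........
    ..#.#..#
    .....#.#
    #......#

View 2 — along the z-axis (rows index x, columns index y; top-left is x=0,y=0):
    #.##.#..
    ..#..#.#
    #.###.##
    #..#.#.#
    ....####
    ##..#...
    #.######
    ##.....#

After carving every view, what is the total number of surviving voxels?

full grid |V| = 512
[1] x-view keeps 22 columns → grid now 176
[2] z-view keeps 34 columns → grid now 97

|visual hull| = 97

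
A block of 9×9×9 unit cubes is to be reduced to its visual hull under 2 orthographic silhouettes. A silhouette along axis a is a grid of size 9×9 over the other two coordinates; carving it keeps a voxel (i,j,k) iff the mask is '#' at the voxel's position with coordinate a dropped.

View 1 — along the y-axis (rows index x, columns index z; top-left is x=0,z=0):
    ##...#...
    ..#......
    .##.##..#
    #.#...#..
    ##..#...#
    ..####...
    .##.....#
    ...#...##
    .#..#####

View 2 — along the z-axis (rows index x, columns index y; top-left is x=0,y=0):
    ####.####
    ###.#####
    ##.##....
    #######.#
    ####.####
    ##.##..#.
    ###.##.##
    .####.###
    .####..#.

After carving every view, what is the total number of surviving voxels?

200 voxels

full grid |V| = 729
  1. axis=1 (XZ plane), |mask|=32  ⇒  voxels=288
  2. axis=2 (XY plane), |mask|=60  ⇒  voxels=200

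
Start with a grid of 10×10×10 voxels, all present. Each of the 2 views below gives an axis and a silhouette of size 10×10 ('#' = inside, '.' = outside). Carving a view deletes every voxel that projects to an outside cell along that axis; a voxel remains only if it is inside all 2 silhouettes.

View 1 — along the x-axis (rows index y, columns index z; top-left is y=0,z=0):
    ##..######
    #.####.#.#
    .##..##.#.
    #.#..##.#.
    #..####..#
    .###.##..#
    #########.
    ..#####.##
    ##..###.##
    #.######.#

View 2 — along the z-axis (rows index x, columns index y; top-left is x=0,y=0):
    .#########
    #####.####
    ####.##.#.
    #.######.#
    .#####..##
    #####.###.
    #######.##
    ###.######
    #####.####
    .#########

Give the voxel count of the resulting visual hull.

remaining voxels: 567

start: 10×10×10 = 1000 voxels
after view 1 [x-axis, 68 of 100 cells solid] → remaining = 680
after view 2 [z-axis, 84 of 100 cells solid] → remaining = 567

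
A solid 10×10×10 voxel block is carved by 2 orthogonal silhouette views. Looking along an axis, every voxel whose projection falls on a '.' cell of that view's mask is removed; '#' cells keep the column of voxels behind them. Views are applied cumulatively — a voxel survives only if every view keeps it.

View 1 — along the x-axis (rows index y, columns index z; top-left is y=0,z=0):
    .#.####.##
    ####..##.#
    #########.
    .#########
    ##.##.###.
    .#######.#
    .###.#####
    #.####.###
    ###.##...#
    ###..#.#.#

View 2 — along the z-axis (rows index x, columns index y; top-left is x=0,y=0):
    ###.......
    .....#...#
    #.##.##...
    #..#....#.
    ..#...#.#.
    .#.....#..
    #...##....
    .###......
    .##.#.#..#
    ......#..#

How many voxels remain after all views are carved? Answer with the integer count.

voxel count = 236

initial block: 10^3 = 1000
after view 1 [x-axis, 75 of 100 cells solid] → remaining = 750
after view 2 [z-axis, 31 of 100 cells solid] → remaining = 236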